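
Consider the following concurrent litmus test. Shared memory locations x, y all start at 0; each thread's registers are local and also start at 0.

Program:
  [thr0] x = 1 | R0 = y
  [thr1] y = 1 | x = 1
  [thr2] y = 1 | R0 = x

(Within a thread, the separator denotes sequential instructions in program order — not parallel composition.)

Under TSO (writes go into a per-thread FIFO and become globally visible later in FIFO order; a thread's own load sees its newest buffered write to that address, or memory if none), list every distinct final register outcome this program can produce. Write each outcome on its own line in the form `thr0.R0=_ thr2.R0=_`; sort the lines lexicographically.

outcome vector order: (thr0.R0,thr2.R0)
|TSO outcomes| = 4

thr0.R0=0 thr2.R0=0
thr0.R0=0 thr2.R0=1
thr0.R0=1 thr2.R0=0
thr0.R0=1 thr2.R0=1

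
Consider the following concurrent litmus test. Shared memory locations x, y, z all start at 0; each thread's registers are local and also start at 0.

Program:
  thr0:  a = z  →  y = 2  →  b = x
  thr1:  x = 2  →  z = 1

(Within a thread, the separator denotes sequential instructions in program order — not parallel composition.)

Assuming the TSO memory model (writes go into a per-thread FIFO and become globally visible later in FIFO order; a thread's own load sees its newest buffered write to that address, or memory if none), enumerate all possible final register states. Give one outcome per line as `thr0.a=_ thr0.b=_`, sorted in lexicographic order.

outcome vector order: (thr0.a,thr0.b)
|TSO outcomes| = 3

thr0.a=0 thr0.b=0
thr0.a=0 thr0.b=2
thr0.a=1 thr0.b=2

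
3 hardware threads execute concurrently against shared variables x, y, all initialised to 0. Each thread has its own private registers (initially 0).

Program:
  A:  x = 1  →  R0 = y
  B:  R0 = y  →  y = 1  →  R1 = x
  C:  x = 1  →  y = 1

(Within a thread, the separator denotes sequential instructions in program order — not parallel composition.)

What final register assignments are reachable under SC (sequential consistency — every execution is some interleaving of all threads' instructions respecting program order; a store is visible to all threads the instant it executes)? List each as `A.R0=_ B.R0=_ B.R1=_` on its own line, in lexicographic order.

outcome vector order: (A.R0,B.R0,B.R1)
|SC outcomes| = 5

A.R0=0 B.R0=0 B.R1=1
A.R0=0 B.R0=1 B.R1=1
A.R0=1 B.R0=0 B.R1=0
A.R0=1 B.R0=0 B.R1=1
A.R0=1 B.R0=1 B.R1=1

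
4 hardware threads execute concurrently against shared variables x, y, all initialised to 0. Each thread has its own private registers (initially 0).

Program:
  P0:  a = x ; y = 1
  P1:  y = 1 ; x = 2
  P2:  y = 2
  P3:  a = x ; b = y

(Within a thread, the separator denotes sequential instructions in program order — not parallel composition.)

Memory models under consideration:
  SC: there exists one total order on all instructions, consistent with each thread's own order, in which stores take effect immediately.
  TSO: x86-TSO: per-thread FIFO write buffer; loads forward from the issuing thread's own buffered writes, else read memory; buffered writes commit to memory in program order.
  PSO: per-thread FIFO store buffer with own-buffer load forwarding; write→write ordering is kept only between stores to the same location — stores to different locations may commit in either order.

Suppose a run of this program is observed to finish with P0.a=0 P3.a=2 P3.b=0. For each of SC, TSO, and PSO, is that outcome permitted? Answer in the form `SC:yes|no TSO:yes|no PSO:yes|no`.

outcome vector order: (P0.a,P3.a,P3.b)
SC: 10 outcomes — {0/0/0 0/0/1 0/0/2 0/2/1 0/2/2 2/0/0 2/0/1 2/0/2 2/2/1 2/2/2}
TSO: 10 outcomes — {0/0/0 0/0/1 0/0/2 0/2/1 0/2/2 2/0/0 2/0/1 2/0/2 2/2/1 2/2/2}
PSO: 12 outcomes — {0/0/0 0/0/1 0/0/2 0/2/0 0/2/1 0/2/2 2/0/0 2/0/1 2/0/2 2/2/0 2/2/1 2/2/2}
target 0/2/0 ∈ {PSO}

SC:no TSO:no PSO:yes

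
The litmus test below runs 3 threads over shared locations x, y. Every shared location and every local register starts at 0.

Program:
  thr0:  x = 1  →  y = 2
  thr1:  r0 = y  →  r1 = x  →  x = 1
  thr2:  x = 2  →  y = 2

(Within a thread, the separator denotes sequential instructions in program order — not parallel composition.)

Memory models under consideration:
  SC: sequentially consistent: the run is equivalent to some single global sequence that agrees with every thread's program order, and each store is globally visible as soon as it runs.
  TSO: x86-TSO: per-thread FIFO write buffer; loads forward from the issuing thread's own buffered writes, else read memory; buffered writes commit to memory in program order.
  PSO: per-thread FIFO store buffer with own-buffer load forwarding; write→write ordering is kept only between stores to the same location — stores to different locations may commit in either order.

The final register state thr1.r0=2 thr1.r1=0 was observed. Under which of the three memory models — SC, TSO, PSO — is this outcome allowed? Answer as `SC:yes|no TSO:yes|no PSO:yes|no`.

outcome vector order: (thr1.r0,thr1.r1)
under SC → <0 0> <0 1> <0 2> <2 1> <2 2>
under TSO → <0 0> <0 1> <0 2> <2 1> <2 2>
under PSO → <0 0> <0 1> <0 2> <2 0> <2 1> <2 2>
target <2 0> ∈ {PSO}

SC:no TSO:no PSO:yes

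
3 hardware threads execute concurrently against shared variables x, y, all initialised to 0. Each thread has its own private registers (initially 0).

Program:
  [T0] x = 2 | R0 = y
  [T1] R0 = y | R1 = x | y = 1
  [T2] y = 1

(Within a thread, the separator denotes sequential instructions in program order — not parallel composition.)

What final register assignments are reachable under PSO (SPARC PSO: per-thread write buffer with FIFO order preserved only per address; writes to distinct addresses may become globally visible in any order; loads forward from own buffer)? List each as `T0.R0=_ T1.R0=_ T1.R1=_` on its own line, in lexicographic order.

T0.R0=0 T1.R0=0 T1.R1=0
T0.R0=0 T1.R0=0 T1.R1=2
T0.R0=0 T1.R0=1 T1.R1=0
T0.R0=0 T1.R0=1 T1.R1=2
T0.R0=1 T1.R0=0 T1.R1=0
T0.R0=1 T1.R0=0 T1.R1=2
T0.R0=1 T1.R0=1 T1.R1=0
T0.R0=1 T1.R0=1 T1.R1=2

outcome vector order: (T0.R0,T1.R0,T1.R1)
|PSO outcomes| = 8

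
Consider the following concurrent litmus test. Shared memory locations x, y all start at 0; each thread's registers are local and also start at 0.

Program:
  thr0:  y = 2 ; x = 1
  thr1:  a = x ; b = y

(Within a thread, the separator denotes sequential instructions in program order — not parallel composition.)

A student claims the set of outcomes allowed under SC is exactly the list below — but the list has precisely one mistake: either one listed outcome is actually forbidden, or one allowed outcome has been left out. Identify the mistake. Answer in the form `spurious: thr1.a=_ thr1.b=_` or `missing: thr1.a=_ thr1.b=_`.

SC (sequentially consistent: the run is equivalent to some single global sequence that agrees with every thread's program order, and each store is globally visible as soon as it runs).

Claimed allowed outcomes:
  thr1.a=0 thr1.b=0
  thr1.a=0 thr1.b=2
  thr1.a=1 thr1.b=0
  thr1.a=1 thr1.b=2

outcome vector order: (thr1.a,thr1.b)
under SC → 0/0 0/2 1/2
claimed∖SC = {1/0}

spurious: thr1.a=1 thr1.b=0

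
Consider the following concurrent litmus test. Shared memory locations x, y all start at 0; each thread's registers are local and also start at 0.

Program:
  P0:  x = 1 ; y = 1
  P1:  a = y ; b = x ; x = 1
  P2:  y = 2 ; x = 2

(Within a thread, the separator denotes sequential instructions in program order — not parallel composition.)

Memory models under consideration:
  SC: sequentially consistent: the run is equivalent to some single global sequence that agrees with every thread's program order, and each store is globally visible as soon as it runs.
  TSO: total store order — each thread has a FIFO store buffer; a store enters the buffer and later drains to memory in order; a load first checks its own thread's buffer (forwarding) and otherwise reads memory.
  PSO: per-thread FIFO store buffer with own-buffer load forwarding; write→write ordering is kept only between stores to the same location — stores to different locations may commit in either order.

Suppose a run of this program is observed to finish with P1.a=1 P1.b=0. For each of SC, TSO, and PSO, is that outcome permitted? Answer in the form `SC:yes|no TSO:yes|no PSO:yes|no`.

SC:no TSO:no PSO:yes

outcome vector order: (P1.a,P1.b)
SC: 8 outcomes — {(0,0) (0,1) (0,2) (1,1) (1,2) (2,0) (2,1) (2,2)}
TSO: 8 outcomes — {(0,0) (0,1) (0,2) (1,1) (1,2) (2,0) (2,1) (2,2)}
PSO: 9 outcomes — {(0,0) (0,1) (0,2) (1,0) (1,1) (1,2) (2,0) (2,1) (2,2)}
target (1,0) ∈ {PSO}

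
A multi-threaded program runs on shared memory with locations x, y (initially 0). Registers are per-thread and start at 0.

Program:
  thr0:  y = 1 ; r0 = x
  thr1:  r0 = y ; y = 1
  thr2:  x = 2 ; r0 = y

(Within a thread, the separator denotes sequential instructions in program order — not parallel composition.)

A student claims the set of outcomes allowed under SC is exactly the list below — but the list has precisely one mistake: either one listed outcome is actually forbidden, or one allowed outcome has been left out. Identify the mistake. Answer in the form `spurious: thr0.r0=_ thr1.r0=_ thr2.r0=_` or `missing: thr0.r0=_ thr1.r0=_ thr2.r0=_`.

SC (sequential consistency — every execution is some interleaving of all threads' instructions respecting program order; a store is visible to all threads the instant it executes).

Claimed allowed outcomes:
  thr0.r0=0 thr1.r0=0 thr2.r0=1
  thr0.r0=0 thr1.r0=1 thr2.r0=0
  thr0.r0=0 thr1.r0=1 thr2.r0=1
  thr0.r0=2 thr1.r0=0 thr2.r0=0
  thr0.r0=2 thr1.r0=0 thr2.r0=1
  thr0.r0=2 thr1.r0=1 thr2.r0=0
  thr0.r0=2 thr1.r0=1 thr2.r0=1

spurious: thr0.r0=0 thr1.r0=1 thr2.r0=0

outcome vector order: (thr0.r0,thr1.r0,thr2.r0)
[SC] allowed = {001; 011; 200; 201; 210; 211}
claimed∖SC = {010}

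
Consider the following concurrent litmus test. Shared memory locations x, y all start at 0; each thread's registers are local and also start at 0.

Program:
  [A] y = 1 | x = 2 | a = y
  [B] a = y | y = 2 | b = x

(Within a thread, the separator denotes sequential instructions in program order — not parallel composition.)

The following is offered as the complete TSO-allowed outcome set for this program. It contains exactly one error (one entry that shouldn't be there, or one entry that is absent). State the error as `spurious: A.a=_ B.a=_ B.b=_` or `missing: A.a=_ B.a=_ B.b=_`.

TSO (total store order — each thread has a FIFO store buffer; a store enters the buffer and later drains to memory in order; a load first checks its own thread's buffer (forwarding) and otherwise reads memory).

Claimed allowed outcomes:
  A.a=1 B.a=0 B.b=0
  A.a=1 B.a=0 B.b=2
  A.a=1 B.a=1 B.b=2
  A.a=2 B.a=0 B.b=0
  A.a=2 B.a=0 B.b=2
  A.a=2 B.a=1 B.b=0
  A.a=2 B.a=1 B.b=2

outcome vector order: (A.a,B.a,B.b)
TSO: 8 outcomes — {(1,0,0) (1,0,2) (1,1,0) (1,1,2) (2,0,0) (2,0,2) (2,1,0) (2,1,2)}
TSO∖claimed = {(1,1,0)}

missing: A.a=1 B.a=1 B.b=0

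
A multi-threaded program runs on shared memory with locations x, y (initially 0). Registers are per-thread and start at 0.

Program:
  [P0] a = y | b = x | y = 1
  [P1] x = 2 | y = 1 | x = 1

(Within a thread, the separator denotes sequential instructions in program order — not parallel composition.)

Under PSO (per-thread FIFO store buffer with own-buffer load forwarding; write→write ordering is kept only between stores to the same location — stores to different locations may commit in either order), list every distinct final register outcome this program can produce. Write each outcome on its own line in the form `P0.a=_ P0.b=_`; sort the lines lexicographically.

outcome vector order: (P0.a,P0.b)
|PSO outcomes| = 6

P0.a=0 P0.b=0
P0.a=0 P0.b=1
P0.a=0 P0.b=2
P0.a=1 P0.b=0
P0.a=1 P0.b=1
P0.a=1 P0.b=2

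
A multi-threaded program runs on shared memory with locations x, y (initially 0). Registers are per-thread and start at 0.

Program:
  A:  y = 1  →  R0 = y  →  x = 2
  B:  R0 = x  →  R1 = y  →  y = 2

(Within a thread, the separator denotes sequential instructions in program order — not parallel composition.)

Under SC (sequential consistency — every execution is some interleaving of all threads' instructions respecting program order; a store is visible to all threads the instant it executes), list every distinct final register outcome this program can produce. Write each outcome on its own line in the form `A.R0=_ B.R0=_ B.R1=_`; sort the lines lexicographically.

A.R0=1 B.R0=0 B.R1=0
A.R0=1 B.R0=0 B.R1=1
A.R0=1 B.R0=2 B.R1=1
A.R0=2 B.R0=0 B.R1=0
A.R0=2 B.R0=0 B.R1=1

outcome vector order: (A.R0,B.R0,B.R1)
|SC outcomes| = 5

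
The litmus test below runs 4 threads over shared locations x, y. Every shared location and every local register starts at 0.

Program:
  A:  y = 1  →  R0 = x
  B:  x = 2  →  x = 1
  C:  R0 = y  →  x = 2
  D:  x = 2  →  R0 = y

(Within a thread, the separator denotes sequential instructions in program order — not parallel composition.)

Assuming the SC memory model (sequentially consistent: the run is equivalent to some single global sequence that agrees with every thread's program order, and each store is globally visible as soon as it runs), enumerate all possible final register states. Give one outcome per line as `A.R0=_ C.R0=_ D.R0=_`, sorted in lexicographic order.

outcome vector order: (A.R0,C.R0,D.R0)
|SC outcomes| = 10

A.R0=0 C.R0=0 D.R0=1
A.R0=0 C.R0=1 D.R0=1
A.R0=1 C.R0=0 D.R0=0
A.R0=1 C.R0=0 D.R0=1
A.R0=1 C.R0=1 D.R0=0
A.R0=1 C.R0=1 D.R0=1
A.R0=2 C.R0=0 D.R0=0
A.R0=2 C.R0=0 D.R0=1
A.R0=2 C.R0=1 D.R0=0
A.R0=2 C.R0=1 D.R0=1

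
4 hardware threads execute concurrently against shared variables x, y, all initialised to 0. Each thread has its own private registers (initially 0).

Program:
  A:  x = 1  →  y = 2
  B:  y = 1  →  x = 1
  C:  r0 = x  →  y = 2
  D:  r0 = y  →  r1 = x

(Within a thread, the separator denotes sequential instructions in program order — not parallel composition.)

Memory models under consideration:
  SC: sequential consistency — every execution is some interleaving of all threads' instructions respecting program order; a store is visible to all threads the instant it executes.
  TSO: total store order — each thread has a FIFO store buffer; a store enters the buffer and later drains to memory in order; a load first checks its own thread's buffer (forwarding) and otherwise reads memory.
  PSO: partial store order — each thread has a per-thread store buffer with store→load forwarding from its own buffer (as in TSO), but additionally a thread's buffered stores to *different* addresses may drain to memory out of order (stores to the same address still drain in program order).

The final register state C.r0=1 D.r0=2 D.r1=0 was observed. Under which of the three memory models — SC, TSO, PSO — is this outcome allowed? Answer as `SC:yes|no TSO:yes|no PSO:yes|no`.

outcome vector order: (C.r0,D.r0,D.r1)
SC (11): 000 001 010 011 020 021 100 101 110 111 121
TSO (11): 000 001 010 011 020 021 100 101 110 111 121
PSO (12): 000 001 010 011 020 021 100 101 110 111 120 121
target 120 ∈ {PSO}

SC:no TSO:no PSO:yes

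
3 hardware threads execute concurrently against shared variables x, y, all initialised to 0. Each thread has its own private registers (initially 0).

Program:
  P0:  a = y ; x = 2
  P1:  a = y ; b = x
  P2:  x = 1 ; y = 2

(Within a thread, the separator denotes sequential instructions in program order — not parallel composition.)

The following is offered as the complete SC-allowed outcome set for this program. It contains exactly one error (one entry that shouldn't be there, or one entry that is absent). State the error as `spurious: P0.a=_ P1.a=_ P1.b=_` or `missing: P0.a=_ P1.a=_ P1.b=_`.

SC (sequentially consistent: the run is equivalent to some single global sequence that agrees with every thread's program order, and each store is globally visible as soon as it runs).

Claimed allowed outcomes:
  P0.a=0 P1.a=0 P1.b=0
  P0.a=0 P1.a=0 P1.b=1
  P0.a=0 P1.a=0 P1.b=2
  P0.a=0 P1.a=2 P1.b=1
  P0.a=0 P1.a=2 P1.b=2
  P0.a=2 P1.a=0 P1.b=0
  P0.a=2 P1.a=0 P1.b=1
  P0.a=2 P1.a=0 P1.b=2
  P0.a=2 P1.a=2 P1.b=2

missing: P0.a=2 P1.a=2 P1.b=1

outcome vector order: (P0.a,P1.a,P1.b)
SC (10): 0/0/0; 0/0/1; 0/0/2; 0/2/1; 0/2/2; 2/0/0; 2/0/1; 2/0/2; 2/2/1; 2/2/2
SC∖claimed = {2/2/1}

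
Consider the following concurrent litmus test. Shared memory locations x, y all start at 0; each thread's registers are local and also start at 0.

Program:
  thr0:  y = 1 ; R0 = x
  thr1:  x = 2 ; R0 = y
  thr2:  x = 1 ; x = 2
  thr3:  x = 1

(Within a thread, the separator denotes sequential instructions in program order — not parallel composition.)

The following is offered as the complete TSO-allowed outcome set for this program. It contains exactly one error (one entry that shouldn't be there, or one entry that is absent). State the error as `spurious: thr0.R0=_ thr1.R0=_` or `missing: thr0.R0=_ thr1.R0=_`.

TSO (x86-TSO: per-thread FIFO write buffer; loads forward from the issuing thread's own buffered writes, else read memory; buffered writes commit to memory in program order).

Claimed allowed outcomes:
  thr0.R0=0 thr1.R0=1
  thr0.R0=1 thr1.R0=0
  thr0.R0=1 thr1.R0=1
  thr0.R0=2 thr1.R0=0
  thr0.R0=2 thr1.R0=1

outcome vector order: (thr0.R0,thr1.R0)
under TSO → (0,0), (0,1), (1,0), (1,1), (2,0), (2,1)
TSO∖claimed = {(0,0)}

missing: thr0.R0=0 thr1.R0=0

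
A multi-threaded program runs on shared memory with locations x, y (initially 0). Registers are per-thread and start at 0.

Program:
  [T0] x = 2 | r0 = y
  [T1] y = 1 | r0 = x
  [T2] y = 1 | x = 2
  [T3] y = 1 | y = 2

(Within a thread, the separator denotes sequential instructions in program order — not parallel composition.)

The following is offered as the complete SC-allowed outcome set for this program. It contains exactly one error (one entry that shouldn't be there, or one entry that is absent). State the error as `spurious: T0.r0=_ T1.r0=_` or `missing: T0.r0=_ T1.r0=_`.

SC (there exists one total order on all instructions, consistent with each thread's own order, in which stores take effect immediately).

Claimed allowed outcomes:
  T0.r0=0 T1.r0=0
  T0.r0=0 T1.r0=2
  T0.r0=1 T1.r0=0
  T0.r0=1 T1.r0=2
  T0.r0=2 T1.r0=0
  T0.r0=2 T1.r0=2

spurious: T0.r0=0 T1.r0=0

outcome vector order: (T0.r0,T1.r0)
SC (5): 02 10 12 20 22
claimed∖SC = {00}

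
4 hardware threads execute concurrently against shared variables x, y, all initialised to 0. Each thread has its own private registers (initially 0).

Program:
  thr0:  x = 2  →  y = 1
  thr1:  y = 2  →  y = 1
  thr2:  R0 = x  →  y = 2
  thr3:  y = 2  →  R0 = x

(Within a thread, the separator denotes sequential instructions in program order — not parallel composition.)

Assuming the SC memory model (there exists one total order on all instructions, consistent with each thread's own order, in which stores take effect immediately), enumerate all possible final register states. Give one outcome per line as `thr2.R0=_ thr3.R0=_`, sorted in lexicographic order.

outcome vector order: (thr2.R0,thr3.R0)
|SC outcomes| = 4

thr2.R0=0 thr3.R0=0
thr2.R0=0 thr3.R0=2
thr2.R0=2 thr3.R0=0
thr2.R0=2 thr3.R0=2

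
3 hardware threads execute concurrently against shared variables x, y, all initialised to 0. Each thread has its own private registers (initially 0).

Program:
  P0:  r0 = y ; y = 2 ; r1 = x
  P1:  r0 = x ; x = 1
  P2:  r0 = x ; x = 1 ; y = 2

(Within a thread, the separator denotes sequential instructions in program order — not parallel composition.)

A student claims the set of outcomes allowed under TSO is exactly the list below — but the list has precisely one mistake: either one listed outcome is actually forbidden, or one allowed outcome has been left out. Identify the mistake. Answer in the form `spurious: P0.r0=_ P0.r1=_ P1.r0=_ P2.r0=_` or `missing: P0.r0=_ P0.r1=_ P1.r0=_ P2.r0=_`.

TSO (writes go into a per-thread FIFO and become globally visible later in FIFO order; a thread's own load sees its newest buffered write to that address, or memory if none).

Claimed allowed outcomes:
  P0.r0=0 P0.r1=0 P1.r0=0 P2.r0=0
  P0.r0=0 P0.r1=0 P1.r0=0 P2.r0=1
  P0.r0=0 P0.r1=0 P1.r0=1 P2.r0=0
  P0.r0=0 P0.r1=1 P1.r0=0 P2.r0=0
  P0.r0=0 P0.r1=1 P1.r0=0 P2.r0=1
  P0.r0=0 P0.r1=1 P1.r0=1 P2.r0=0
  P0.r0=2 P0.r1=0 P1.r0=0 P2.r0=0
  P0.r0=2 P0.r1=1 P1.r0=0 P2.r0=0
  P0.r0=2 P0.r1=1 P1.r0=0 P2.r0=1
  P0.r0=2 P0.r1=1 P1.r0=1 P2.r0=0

outcome vector order: (P0.r0,P0.r1,P1.r0,P2.r0)
[TSO] allowed = {<0 0 0 0>, <0 0 0 1>, <0 0 1 0>, <0 1 0 0>, <0 1 0 1>, <0 1 1 0>, <2 1 0 0>, <2 1 0 1>, <2 1 1 0>}
claimed∖TSO = {<2 0 0 0>}

spurious: P0.r0=2 P0.r1=0 P1.r0=0 P2.r0=0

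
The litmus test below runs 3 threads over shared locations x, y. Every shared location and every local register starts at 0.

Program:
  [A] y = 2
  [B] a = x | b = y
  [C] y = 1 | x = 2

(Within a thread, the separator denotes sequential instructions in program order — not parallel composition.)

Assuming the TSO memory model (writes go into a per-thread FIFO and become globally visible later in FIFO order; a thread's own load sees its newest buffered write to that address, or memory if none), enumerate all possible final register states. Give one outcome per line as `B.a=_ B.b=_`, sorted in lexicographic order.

B.a=0 B.b=0
B.a=0 B.b=1
B.a=0 B.b=2
B.a=2 B.b=1
B.a=2 B.b=2

outcome vector order: (B.a,B.b)
|TSO outcomes| = 5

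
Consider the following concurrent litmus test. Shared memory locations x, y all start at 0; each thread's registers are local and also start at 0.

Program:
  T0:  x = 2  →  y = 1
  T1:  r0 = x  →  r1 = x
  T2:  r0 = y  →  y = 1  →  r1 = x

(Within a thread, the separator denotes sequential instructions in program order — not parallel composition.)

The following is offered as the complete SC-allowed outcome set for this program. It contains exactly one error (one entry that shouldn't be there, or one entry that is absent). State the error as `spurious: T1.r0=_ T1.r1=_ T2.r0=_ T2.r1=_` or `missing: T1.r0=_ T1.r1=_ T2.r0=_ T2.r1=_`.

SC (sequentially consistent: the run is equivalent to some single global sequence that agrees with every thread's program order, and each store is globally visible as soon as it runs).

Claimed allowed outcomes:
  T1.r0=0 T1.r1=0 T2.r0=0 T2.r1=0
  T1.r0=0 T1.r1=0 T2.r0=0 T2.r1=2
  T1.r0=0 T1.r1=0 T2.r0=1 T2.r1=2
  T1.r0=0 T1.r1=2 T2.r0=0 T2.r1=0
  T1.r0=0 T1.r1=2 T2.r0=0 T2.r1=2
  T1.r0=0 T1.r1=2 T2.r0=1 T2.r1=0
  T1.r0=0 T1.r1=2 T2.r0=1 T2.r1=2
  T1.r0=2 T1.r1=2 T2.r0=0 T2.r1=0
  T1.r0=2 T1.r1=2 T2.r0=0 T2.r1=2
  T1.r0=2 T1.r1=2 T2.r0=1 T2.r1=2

outcome vector order: (T1.r0,T1.r1,T2.r0,T2.r1)
under SC → (0,0,0,0), (0,0,0,2), (0,0,1,2), (0,2,0,0), (0,2,0,2), (0,2,1,2), (2,2,0,0), (2,2,0,2), (2,2,1,2)
claimed∖SC = {(0,2,1,0)}

spurious: T1.r0=0 T1.r1=2 T2.r0=1 T2.r1=0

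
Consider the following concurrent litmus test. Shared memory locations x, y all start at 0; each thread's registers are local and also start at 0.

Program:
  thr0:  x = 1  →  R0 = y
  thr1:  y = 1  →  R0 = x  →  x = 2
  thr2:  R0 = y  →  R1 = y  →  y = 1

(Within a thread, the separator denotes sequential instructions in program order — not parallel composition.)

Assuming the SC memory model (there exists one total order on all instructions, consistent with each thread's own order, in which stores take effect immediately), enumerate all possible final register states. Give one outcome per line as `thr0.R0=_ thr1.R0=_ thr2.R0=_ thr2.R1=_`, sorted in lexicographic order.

thr0.R0=0 thr1.R0=1 thr2.R0=0 thr2.R1=0
thr0.R0=0 thr1.R0=1 thr2.R0=0 thr2.R1=1
thr0.R0=0 thr1.R0=1 thr2.R0=1 thr2.R1=1
thr0.R0=1 thr1.R0=0 thr2.R0=0 thr2.R1=0
thr0.R0=1 thr1.R0=0 thr2.R0=0 thr2.R1=1
thr0.R0=1 thr1.R0=0 thr2.R0=1 thr2.R1=1
thr0.R0=1 thr1.R0=1 thr2.R0=0 thr2.R1=0
thr0.R0=1 thr1.R0=1 thr2.R0=0 thr2.R1=1
thr0.R0=1 thr1.R0=1 thr2.R0=1 thr2.R1=1

outcome vector order: (thr0.R0,thr1.R0,thr2.R0,thr2.R1)
|SC outcomes| = 9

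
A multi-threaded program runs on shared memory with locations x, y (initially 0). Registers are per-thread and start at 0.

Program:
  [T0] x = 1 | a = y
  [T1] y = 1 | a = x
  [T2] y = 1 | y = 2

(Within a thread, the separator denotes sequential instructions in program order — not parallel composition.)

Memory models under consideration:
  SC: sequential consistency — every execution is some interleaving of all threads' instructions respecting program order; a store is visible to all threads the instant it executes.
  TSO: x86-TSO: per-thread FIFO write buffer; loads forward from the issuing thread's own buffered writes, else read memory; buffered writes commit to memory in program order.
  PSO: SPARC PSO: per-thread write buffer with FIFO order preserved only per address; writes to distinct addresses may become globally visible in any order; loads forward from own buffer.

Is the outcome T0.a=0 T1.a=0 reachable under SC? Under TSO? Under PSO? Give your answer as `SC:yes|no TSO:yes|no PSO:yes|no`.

outcome vector order: (T0.a,T1.a)
SC: 5 outcomes — {0/1 1/0 1/1 2/0 2/1}
TSO: 6 outcomes — {0/0 0/1 1/0 1/1 2/0 2/1}
PSO: 6 outcomes — {0/0 0/1 1/0 1/1 2/0 2/1}
target 0/0 ∈ {TSO,PSO}

SC:no TSO:yes PSO:yes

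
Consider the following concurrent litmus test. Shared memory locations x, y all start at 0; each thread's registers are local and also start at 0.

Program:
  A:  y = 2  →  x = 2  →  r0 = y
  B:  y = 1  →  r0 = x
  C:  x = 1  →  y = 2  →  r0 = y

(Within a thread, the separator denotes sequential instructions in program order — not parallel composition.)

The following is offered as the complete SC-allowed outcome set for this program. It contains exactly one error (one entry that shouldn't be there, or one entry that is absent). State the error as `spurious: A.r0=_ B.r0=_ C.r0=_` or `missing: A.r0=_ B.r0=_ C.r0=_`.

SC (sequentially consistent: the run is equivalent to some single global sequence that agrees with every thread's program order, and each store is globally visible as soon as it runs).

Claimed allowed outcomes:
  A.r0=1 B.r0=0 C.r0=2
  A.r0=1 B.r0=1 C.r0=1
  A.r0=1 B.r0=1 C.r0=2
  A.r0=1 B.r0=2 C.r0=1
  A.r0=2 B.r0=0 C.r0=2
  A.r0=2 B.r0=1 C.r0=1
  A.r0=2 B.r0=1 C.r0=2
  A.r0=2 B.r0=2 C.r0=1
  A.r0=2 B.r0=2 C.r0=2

outcome vector order: (A.r0,B.r0,C.r0)
SC (10): 1/0/2 1/1/1 1/1/2 1/2/1 1/2/2 2/0/2 2/1/1 2/1/2 2/2/1 2/2/2
SC∖claimed = {1/2/2}

missing: A.r0=1 B.r0=2 C.r0=2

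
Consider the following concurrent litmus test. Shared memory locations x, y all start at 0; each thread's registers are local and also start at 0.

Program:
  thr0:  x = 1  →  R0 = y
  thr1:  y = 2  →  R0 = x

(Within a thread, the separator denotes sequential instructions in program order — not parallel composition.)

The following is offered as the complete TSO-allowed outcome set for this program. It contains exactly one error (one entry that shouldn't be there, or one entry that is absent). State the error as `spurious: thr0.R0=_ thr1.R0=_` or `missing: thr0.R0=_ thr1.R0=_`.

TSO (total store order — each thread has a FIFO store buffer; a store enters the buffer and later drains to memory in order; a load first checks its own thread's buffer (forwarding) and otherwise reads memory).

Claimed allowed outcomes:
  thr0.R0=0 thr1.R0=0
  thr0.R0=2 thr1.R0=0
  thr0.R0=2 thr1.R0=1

missing: thr0.R0=0 thr1.R0=1

outcome vector order: (thr0.R0,thr1.R0)
TSO: 4 outcomes — {(0,0), (0,1), (2,0), (2,1)}
TSO∖claimed = {(0,1)}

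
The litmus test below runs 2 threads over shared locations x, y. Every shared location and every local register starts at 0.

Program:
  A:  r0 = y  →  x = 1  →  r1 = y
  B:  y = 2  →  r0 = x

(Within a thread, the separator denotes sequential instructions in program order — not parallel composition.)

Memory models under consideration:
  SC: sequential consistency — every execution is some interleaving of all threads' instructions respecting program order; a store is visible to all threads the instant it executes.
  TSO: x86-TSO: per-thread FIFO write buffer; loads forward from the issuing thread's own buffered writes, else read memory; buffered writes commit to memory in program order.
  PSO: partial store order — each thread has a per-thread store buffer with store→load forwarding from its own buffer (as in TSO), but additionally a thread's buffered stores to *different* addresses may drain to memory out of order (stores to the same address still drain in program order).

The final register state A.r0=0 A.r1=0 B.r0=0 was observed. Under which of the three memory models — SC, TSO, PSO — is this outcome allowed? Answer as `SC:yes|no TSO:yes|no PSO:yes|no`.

SC:no TSO:yes PSO:yes

outcome vector order: (A.r0,A.r1,B.r0)
SC (5): 001, 020, 021, 220, 221
TSO (6): 000, 001, 020, 021, 220, 221
PSO (6): 000, 001, 020, 021, 220, 221
target 000 ∈ {TSO,PSO}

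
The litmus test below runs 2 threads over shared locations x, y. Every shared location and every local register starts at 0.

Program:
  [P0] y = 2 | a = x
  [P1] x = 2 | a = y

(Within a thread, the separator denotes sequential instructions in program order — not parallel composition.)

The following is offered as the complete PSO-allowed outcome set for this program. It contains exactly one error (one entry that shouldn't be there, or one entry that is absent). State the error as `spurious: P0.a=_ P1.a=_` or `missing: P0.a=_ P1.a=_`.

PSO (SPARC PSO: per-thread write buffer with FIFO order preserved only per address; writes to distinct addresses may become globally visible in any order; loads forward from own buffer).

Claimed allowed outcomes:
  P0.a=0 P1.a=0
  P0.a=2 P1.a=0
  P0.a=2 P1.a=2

outcome vector order: (P0.a,P1.a)
under PSO → 0/0 0/2 2/0 2/2
PSO∖claimed = {0/2}

missing: P0.a=0 P1.a=2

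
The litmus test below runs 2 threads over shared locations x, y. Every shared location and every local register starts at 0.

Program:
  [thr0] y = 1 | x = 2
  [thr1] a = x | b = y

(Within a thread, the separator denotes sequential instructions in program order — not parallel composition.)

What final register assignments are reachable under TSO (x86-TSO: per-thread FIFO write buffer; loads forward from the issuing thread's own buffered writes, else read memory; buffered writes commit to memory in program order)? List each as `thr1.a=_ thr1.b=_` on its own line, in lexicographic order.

outcome vector order: (thr1.a,thr1.b)
|TSO outcomes| = 3

thr1.a=0 thr1.b=0
thr1.a=0 thr1.b=1
thr1.a=2 thr1.b=1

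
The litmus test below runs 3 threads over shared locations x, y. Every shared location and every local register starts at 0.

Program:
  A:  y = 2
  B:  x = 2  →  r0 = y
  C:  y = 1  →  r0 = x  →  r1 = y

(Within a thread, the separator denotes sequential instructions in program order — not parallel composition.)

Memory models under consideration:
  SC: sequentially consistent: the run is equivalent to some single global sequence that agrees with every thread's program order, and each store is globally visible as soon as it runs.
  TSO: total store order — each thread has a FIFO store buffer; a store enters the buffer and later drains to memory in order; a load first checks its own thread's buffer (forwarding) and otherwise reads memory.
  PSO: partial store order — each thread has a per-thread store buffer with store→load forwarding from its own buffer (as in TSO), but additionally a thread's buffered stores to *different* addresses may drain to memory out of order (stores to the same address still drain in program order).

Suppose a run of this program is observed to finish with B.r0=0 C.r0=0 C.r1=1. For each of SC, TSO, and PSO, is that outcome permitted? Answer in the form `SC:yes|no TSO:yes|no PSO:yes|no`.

outcome vector order: (B.r0,C.r0,C.r1)
SC: 10 outcomes — {(0,2,1) (0,2,2) (1,0,1) (1,0,2) (1,2,1) (1,2,2) (2,0,1) (2,0,2) (2,2,1) (2,2,2)}
TSO: 12 outcomes — {(0,0,1) (0,0,2) (0,2,1) (0,2,2) (1,0,1) (1,0,2) (1,2,1) (1,2,2) (2,0,1) (2,0,2) (2,2,1) (2,2,2)}
PSO: 12 outcomes — {(0,0,1) (0,0,2) (0,2,1) (0,2,2) (1,0,1) (1,0,2) (1,2,1) (1,2,2) (2,0,1) (2,0,2) (2,2,1) (2,2,2)}
target (0,0,1) ∈ {TSO,PSO}

SC:no TSO:yes PSO:yes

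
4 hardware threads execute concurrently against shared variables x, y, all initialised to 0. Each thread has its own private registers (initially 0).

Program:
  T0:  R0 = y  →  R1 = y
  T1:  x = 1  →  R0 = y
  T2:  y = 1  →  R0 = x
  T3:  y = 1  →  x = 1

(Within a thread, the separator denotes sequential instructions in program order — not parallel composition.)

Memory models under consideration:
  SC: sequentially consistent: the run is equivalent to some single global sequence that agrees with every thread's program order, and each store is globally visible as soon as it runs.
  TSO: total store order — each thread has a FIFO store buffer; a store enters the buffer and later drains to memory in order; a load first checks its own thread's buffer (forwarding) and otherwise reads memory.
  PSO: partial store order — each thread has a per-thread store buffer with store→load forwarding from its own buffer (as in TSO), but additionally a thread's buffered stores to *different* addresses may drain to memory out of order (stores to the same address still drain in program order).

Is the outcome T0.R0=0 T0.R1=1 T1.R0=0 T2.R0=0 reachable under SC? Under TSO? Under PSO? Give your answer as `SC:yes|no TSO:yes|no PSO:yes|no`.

outcome vector order: (T0.R0,T0.R1,T1.R0,T2.R0)
[SC] allowed = {0/0/0/1; 0/0/1/0; 0/0/1/1; 0/1/0/1; 0/1/1/0; 0/1/1/1; 1/1/0/1; 1/1/1/0; 1/1/1/1}
[TSO] allowed = {0/0/0/0; 0/0/0/1; 0/0/1/0; 0/0/1/1; 0/1/0/0; 0/1/0/1; 0/1/1/0; 0/1/1/1; 1/1/0/0; 1/1/0/1; 1/1/1/0; 1/1/1/1}
[PSO] allowed = {0/0/0/0; 0/0/0/1; 0/0/1/0; 0/0/1/1; 0/1/0/0; 0/1/0/1; 0/1/1/0; 0/1/1/1; 1/1/0/0; 1/1/0/1; 1/1/1/0; 1/1/1/1}
target 0/1/0/0 ∈ {TSO,PSO}

SC:no TSO:yes PSO:yes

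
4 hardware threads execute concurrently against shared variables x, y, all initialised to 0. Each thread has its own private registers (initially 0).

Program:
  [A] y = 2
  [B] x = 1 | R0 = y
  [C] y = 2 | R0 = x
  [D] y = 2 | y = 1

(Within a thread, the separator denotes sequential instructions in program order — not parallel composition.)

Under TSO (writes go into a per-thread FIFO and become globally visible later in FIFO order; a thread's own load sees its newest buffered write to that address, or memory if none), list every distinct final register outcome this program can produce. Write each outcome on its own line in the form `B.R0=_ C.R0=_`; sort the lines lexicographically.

outcome vector order: (B.R0,C.R0)
|TSO outcomes| = 6

B.R0=0 C.R0=0
B.R0=0 C.R0=1
B.R0=1 C.R0=0
B.R0=1 C.R0=1
B.R0=2 C.R0=0
B.R0=2 C.R0=1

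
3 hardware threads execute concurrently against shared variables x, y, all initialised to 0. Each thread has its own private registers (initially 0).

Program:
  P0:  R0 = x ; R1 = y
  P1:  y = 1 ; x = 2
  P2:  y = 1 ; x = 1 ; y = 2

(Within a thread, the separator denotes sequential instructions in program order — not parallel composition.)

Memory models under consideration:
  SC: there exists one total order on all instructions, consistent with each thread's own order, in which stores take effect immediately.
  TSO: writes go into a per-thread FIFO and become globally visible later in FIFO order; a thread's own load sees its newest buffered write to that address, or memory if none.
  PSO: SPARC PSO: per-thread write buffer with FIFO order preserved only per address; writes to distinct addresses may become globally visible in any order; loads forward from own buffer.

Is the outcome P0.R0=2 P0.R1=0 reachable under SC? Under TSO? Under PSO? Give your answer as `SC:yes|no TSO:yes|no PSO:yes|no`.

SC:no TSO:no PSO:yes

outcome vector order: (P0.R0,P0.R1)
SC (7): 00; 01; 02; 11; 12; 21; 22
TSO (7): 00; 01; 02; 11; 12; 21; 22
PSO (9): 00; 01; 02; 10; 11; 12; 20; 21; 22
target 20 ∈ {PSO}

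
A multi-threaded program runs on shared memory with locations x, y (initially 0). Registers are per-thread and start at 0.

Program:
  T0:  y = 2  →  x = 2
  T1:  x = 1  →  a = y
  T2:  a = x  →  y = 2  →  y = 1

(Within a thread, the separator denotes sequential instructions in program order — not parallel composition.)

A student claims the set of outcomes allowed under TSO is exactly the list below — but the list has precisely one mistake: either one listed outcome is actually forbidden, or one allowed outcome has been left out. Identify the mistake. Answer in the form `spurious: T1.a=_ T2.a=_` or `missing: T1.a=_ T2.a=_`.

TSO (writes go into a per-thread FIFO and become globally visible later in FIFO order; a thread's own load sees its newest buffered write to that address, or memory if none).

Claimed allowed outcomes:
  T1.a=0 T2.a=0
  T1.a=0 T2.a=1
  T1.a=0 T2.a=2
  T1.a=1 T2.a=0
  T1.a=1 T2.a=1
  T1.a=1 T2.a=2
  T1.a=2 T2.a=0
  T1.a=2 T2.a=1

missing: T1.a=2 T2.a=2

outcome vector order: (T1.a,T2.a)
under TSO → (0,0); (0,1); (0,2); (1,0); (1,1); (1,2); (2,0); (2,1); (2,2)
TSO∖claimed = {(2,2)}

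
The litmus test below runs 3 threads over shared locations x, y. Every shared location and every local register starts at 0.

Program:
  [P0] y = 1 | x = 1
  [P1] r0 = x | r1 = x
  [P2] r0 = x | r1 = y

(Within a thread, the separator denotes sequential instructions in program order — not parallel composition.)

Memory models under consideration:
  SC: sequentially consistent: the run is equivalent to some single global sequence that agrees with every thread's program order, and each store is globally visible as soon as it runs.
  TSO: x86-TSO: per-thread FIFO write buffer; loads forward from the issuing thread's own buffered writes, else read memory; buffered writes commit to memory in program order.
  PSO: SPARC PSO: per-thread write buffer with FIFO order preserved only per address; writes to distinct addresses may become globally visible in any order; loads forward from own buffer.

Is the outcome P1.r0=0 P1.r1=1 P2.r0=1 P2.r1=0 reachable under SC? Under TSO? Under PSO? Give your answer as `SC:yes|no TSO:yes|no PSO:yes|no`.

SC:no TSO:no PSO:yes

outcome vector order: (P1.r0,P1.r1,P2.r0,P2.r1)
SC (9): 0/0/0/0; 0/0/0/1; 0/0/1/1; 0/1/0/0; 0/1/0/1; 0/1/1/1; 1/1/0/0; 1/1/0/1; 1/1/1/1
TSO (9): 0/0/0/0; 0/0/0/1; 0/0/1/1; 0/1/0/0; 0/1/0/1; 0/1/1/1; 1/1/0/0; 1/1/0/1; 1/1/1/1
PSO (12): 0/0/0/0; 0/0/0/1; 0/0/1/0; 0/0/1/1; 0/1/0/0; 0/1/0/1; 0/1/1/0; 0/1/1/1; 1/1/0/0; 1/1/0/1; 1/1/1/0; 1/1/1/1
target 0/1/1/0 ∈ {PSO}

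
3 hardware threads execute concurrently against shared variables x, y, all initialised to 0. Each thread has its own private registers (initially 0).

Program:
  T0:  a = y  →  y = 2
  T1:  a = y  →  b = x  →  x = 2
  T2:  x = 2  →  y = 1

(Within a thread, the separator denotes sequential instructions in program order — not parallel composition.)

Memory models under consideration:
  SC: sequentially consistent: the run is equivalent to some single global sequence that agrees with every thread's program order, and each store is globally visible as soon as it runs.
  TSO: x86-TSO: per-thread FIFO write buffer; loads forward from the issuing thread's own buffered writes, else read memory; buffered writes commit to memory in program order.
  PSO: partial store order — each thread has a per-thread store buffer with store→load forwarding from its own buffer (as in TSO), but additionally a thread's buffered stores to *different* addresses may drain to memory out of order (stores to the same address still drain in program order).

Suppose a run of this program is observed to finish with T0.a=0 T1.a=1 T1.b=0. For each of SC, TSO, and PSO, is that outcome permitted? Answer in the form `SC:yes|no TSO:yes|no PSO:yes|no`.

outcome vector order: (T0.a,T1.a,T1.b)
SC (9): 000, 002, 012, 020, 022, 100, 102, 112, 122
TSO (9): 000, 002, 012, 020, 022, 100, 102, 112, 122
PSO (12): 000, 002, 010, 012, 020, 022, 100, 102, 110, 112, 120, 122
target 010 ∈ {PSO}

SC:no TSO:no PSO:yes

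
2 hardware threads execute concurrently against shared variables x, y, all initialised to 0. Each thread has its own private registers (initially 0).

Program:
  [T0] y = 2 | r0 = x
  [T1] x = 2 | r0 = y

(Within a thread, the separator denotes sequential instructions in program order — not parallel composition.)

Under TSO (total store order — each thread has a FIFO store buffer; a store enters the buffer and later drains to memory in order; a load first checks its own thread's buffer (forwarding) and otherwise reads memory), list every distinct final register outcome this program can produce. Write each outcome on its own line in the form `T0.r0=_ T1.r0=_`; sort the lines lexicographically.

outcome vector order: (T0.r0,T1.r0)
|TSO outcomes| = 4

T0.r0=0 T1.r0=0
T0.r0=0 T1.r0=2
T0.r0=2 T1.r0=0
T0.r0=2 T1.r0=2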